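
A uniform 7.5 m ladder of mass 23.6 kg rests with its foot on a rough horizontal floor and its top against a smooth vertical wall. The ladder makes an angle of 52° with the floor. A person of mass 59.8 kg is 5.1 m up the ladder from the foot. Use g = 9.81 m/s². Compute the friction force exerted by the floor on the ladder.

f ≈ 402 N

Torques about the foot: N_wall · 7.5 sin 52° = 23.6×9.81×3.75 cos 52° + 59.8×9.81×5.1 cos 52° → N_wall = 402.11 N.
ΣF_x = 0: f_floor = N_wall = 402.11 N.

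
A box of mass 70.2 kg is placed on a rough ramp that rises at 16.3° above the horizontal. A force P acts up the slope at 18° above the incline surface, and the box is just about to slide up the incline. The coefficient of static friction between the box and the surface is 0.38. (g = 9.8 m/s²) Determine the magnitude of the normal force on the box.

On the verge of sliding up the incline, friction equals μN and acts down the slope.
Perpendicular: N + P sin 18° = W cos 16.3° = 660.3 N.
Along incline: P cos 18° = W sin 16.3° + μN  with W sin 16.3° = 193.1 N.
Solving the pair for P and N: P = 415.5 N, N = 531.9 N (and f = μN = 202.1 N).

N ≈ 532 N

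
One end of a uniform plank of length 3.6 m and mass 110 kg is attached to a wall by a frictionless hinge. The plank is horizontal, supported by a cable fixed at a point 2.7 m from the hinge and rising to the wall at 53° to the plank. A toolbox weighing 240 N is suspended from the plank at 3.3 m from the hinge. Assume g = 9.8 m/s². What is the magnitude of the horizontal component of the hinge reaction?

Take torques about the hinge: T sin 53° · 2.7 = 110×9.8×1.8 + 240×3.3 = 2732.4 N·m.
So T = 2732.4 / (0.7986 × 2.7) = 1267.2 N.
ΣF_x = 0: H_x = T cos 53° = 762.6 N.

H_x ≈ 763 N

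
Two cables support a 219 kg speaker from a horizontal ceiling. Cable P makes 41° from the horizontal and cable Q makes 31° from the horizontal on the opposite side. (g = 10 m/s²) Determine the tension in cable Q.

T_Q ≈ 1740 N

Weight W = 219 × 10 = 2190 N acts straight down.
Horizontal: T_P cos 41° = T_Q cos 31°  →  T_P = 1.136 T_Q.
Vertical: T_P sin 41° + T_Q sin 31° = 2190.
Substituting the horizontal relation into the vertical equation gives 1.26 T_Q = 2190, so T_Q = 1738 N.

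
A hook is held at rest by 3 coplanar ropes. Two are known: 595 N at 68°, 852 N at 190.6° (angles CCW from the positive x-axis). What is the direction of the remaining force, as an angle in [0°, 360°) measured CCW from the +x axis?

θ ≈ 327°

Sum the known components: ΣF_x = -614.6 N, ΣF_y = 394.9 N.
For equilibrium the remaining force must supply (−ΣF_x, −ΣF_y) = (614.6, -394.9) N.
Magnitude = √((614.6)² + (-394.9)²) = 730.5 N; direction = atan2(-394.9, 614.6) = 327.3°.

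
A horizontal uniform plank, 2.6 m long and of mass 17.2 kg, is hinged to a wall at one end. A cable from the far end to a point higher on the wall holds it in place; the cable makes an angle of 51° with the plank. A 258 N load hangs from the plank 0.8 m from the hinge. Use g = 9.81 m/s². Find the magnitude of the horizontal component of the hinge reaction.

H_x ≈ 133 N

Take torques about the hinge: T sin 51° · 2.6 = 17.2×9.81×1.3 + 258×0.8 = 425.75 N·m.
So T = 425.75 / (0.7771 × 2.6) = 210.71 N.
ΣF_x = 0: H_x = T cos 51° = 132.6 N.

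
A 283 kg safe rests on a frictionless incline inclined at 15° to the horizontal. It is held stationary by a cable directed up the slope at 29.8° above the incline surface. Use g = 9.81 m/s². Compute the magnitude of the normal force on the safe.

Take axes along and perpendicular to the incline. Weight components: W sin 15° = 718.5 N down-slope, W cos 15° = 2682 N into the surface.
Along incline: T cos 29.8° = W sin 15° → T = 828 N.
Perpendicular: N = W cos 15° − T sin 29.8° = 2270 N.

N ≈ 2270 N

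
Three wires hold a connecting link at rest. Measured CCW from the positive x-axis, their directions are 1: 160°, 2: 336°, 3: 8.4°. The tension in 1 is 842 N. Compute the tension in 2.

T_2 ≈ 747 N

Resolve: ΣF_x = 842 cos 160° + T_2 cos 336° + T_3 cos 8.4° = 0.
        ΣF_y = 842 sin 160° + T_2 sin 336° + T_3 sin 8.4° = 0.
The known terms sum to (-791.2, 288) N, so 0.9135 T_2 + 0.9893 T_3 = 791.2 and -0.4067 T_2 + 0.1461 T_3 = -288.
Solving simultaneously: T_2 = 747.4 N, T_3 = 109.6 N.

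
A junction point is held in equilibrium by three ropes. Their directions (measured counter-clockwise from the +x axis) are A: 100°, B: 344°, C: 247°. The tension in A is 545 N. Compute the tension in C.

Resolve: ΣF_x = 545 cos 100° + T_B cos 344° + T_C cos 247° = 0.
        ΣF_y = 545 sin 100° + T_B sin 344° + T_C sin 247° = 0.
The known terms sum to (-94.64, 536.7) N, so 0.9613 T_B − 0.3907 T_C = 94.64 and -0.2756 T_B − 0.9205 T_C = -536.7.
Solving simultaneously: T_B = 299.1 N, T_C = 493.5 N.

T_C ≈ 494 N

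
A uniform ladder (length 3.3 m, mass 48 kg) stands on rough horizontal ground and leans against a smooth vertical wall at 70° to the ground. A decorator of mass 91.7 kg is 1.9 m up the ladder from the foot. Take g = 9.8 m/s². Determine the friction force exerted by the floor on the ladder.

Torques about the foot: N_wall · 3.3 sin 70° = 48×9.8×1.65 cos 70° + 91.7×9.8×1.9 cos 70° → N_wall = 273.93 N.
ΣF_x = 0: f_floor = N_wall = 273.93 N.

f ≈ 274 N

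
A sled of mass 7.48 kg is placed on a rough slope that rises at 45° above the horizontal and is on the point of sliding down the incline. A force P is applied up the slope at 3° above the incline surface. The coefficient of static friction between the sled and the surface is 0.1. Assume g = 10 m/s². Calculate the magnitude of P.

On the verge of sliding down the incline, friction equals μN and acts up the slope.
Perpendicular: N + P sin 3° = W cos 45° = 52.89 N.
Along incline: P cos 3° + μN = W sin 45° with W sin 45° = 52.89 N.
Solving the pair for P and N: P = 47.92 N, N = 50.38 N (and f = μN = 5.038 N).

P ≈ 47.9 N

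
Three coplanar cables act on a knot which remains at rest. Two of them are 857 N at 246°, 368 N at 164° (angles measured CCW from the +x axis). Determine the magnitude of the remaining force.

Sum the known components: ΣF_x = -702.3 N, ΣF_y = -681.5 N.
For equilibrium the remaining force must supply (−ΣF_x, −ΣF_y) = (702.3, 681.5) N.
Magnitude = √((702.3)² + (681.5)²) = 978.6 N; direction = atan2(681.5, 702.3) = 44.1°.

F ≈ 979 N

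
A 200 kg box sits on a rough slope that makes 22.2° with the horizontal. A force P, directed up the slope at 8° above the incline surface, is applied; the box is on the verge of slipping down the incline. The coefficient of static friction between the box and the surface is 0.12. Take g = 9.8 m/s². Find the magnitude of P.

On the verge of sliding down the incline, friction equals μN and acts up the slope.
Perpendicular: N + P sin 8° = W cos 22.2° = 1815 N.
Along incline: P cos 8° + μN = W sin 22.2° with W sin 22.2° = 740.6 N.
Solving the pair for P and N: P = 537 N, N = 1740 N (and f = μN = 208.8 N).

P ≈ 537 N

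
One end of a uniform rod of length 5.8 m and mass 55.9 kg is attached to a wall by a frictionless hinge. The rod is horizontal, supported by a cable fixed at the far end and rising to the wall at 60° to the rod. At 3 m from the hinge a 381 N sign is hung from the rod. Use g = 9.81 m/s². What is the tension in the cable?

T ≈ 544 N

Take torques about the hinge: T sin 60° · 5.8 = 55.9×9.81×2.9 + 381×3 = 2733.3 N·m.
So T = 2733.3 / (0.8660 × 5.8) = 544.16 N.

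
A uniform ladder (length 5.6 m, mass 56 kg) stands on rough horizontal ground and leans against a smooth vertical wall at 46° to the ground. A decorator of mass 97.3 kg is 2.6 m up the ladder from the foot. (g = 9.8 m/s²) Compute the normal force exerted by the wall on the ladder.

N_wall ≈ 693 N

Torques about the foot: N_wall · 5.6 sin 46° = 56×9.8×2.8 cos 46° + 97.3×9.8×2.6 cos 46° → N_wall = 692.51 N.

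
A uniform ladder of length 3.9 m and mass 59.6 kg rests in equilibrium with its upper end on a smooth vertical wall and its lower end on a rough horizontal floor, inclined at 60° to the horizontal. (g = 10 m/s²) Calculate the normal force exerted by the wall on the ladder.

N_wall ≈ 172 N

Torques about the foot: N_wall · 3.9 sin 60° = 59.6×10×1.95 cos 60° → N_wall = 172.05 N.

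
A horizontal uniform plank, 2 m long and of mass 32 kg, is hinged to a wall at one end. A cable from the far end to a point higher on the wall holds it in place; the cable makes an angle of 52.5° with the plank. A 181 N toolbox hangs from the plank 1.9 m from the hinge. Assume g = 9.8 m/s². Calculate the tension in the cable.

T ≈ 414 N

Take torques about the hinge: T sin 52.5° · 2 = 32×9.8×1 + 181×1.9 = 657.5 N·m.
So T = 657.5 / (0.7934 × 2) = 414.38 N.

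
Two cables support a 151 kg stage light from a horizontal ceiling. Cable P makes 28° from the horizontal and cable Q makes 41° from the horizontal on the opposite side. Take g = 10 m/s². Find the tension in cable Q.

Weight W = 151 × 10 = 1510 N acts straight down.
Horizontal: T_P cos 28° = T_Q cos 41°  →  T_P = 0.8548 T_Q.
Vertical: T_P sin 28° + T_Q sin 41° = 1510.
Substituting the horizontal relation into the vertical equation gives 1.057 T_Q = 1510, so T_Q = 1428 N.

T_Q ≈ 1430 N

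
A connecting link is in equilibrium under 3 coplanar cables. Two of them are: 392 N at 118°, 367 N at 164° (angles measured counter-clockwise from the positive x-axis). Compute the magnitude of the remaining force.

Sum the known components: ΣF_x = -536.8 N, ΣF_y = 447.3 N.
For equilibrium the remaining force must supply (−ΣF_x, −ΣF_y) = (536.8, -447.3) N.
Magnitude = √((536.8)² + (-447.3)²) = 698.7 N; direction = atan2(-447.3, 536.8) = 320.2°.

F ≈ 699 N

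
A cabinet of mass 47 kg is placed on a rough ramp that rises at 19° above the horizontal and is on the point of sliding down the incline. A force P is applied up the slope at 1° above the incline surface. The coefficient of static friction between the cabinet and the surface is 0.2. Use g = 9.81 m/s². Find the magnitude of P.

On the verge of sliding down the incline, friction equals μN and acts up the slope.
Perpendicular: N + P sin 1° = W cos 19° = 436 N.
Along incline: P cos 1° + μN = W sin 19° with W sin 19° = 150.1 N.
Solving the pair for P and N: P = 63.15 N, N = 434.8 N (and f = μN = 86.97 N).

P ≈ 63.1 N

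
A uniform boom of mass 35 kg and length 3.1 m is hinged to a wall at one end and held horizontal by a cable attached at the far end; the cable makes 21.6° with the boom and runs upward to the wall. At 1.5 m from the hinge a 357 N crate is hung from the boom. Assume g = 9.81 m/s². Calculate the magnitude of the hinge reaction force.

Take torques about the hinge: T sin 21.6° · 3.1 = 35×9.81×1.55 + 357×1.5 = 1067.7 N·m.
So T = 1067.7 / (0.3681 × 3.1) = 935.6 N.
ΣF_x = 0: H_x = T cos 21.6° = 869.9 N.
ΣF_y = 0: H_y = (35×9.81 + 357) − T sin 21.6° = 700.35 − 344.42 = 355.93 N.
|H| = √(H_x² + H_y²) = √((869.9)² + (355.93)²) = 939.9 N.

|H| ≈ 940 N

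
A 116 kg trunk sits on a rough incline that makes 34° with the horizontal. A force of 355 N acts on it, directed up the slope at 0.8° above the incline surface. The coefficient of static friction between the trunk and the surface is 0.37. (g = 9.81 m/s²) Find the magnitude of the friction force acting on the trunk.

Axes along / perpendicular to the incline. W sin 34° = 636.3 N down-slope; W cos 34° = 943.4 N into the surface.
Perpendicular: N = W cos 34° − P sin 0.8° = 943.4 − 4.957 = 938.5 N.
Along incline: P cos 0.8° + f = W sin 34° (friction acts up-slope) → f = 636.3 − 355 = 281.4 N.
|f| = 281.4 N ≤ μN = 347.2 N, so the trunk is indeed static.

f ≈ 281 N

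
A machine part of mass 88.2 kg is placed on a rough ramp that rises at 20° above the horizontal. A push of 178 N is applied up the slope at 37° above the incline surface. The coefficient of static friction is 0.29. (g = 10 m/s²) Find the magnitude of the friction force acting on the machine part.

Axes along / perpendicular to the incline. W sin 20° = 301.7 N down-slope; W cos 20° = 828.8 N into the surface.
Perpendicular: N = W cos 20° − P sin 37° = 828.8 − 107.1 = 721.7 N.
Along incline: P cos 37° + f = W sin 20° (friction acts up-slope) → f = 301.7 − 142.2 = 159.5 N.
|f| = 159.5 N ≤ μN = 209.3 N, so the machine part is indeed static.

f ≈ 160 N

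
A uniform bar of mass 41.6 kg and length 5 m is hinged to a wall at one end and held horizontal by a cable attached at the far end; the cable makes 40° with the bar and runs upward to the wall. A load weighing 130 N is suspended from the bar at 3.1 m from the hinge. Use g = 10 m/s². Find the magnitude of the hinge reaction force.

|H| ≈ 430 N

Take torques about the hinge: T sin 40° · 5 = 41.6×10×2.5 + 130×3.1 = 1443 N·m.
So T = 1443 / (0.6428 × 5) = 448.98 N.
ΣF_x = 0: H_x = T cos 40° = 343.94 N.
ΣF_y = 0: H_y = (41.6×10 + 130) − T sin 40° = 546 − 288.6 = 257.4 N.
|H| = √(H_x² + H_y²) = √((343.94)² + (257.4)²) = 429.59 N.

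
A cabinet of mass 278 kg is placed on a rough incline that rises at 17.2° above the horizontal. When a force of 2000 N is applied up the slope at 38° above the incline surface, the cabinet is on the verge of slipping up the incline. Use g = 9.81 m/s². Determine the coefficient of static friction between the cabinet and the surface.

μ ≈ 0.560

On the verge of sliding up the incline, friction is at its maximum μN and acts down the slope.
Perpendicular to incline: N = W cos 17.2° − P sin 38° = 2605 − 1231 = 1374 N.
Along incline: P cos 38° − μN = W sin 17.2° → μ = −(W sin 17.2° − P cos 38°) / N = 0.5601.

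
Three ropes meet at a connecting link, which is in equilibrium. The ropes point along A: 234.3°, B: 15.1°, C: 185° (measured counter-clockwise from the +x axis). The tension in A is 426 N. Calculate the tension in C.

Resolve: ΣF_x = 426 cos 234.3° + T_B cos 15.1° + T_C cos 185° = 0.
        ΣF_y = 426 sin 234.3° + T_B sin 15.1° + T_C sin 185° = 0.
The known terms sum to (-248.6, -345.9) N, so 0.9655 T_B − 0.9962 T_C = 248.6 and 0.2605 T_B − 0.0872 T_C = 345.9.
Solving simultaneously: T_B = 1842 N, T_C = 1535 N.

T_C ≈ 1540 N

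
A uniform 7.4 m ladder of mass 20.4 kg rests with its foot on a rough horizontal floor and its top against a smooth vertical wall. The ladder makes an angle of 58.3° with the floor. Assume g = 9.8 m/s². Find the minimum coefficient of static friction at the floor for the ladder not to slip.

μ_min ≈ 0.309

ΣF_y = 0: N_floor = 20.4×9.8 = 199.92 N.
Torques about the foot: N_wall · 7.4 sin 58.3° = 20.4×9.8×3.7 cos 58.3° → N_wall = 61.737 N.
ΣF_x = 0: f_floor = N_wall = 61.737 N.
μ_min = f_floor / N_floor = 61.737 / 199.92 = 0.3088.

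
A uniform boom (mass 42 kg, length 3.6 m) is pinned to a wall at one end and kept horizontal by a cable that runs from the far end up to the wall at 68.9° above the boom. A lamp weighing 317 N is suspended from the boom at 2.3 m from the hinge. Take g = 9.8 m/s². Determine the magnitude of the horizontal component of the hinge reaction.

Take torques about the hinge: T sin 68.9° · 3.6 = 42×9.8×1.8 + 317×2.3 = 1470 N·m.
So T = 1470 / (0.9330 × 3.6) = 437.67 N.
ΣF_x = 0: H_x = T cos 68.9° = 157.56 N.

H_x ≈ 158 N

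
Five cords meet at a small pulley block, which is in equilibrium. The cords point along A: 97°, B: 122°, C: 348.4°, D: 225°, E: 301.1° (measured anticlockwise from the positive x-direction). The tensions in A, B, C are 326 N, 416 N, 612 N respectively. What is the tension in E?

Resolve: ΣF_x = 326 cos 97° + 416 cos 122° + 612 cos 348.4° + T_D cos 225° + T_E cos 301.1° = 0.
        ΣF_y = 326 sin 97° + 416 sin 122° + 612 sin 348.4° + T_D sin 225° + T_E sin 301.1° = 0.
The known terms sum to (339.3, 553.3) N, so -0.7071 T_D + 0.5165 T_E = -339.3 and -0.7071 T_D − 0.8563 T_E = -553.3.
Solving simultaneously: T_D = 593.7 N, T_E = 155.9 N.

T_E ≈ 156 N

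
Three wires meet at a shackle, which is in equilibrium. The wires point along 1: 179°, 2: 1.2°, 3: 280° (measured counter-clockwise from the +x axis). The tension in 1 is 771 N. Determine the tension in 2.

Resolve: ΣF_x = 771 cos 179° + T_2 cos 1.2° + T_3 cos 280° = 0.
        ΣF_y = 771 sin 179° + T_2 sin 1.2° + T_3 sin 280° = 0.
The known terms sum to (-770.9, 13.46) N, so 0.9998 T_2 + 0.1736 T_3 = 770.9 and 0.0209 T_2 − 0.9848 T_3 = -13.46.
Solving simultaneously: T_2 = 765.8 N, T_3 = 29.95 N.

T_2 ≈ 766 N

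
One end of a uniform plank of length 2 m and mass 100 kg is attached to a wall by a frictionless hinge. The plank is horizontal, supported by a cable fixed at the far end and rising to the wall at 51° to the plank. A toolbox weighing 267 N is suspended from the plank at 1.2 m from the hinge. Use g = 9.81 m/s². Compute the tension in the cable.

T ≈ 837 N

Take torques about the hinge: T sin 51° · 2 = 100×9.81×1 + 267×1.2 = 1301.4 N·m.
So T = 1301.4 / (0.7771 × 2) = 837.29 N.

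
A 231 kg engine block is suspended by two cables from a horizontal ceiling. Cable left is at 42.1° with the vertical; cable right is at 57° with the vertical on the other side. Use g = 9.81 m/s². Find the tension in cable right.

Angles from the horizontal: cable left is 90° − 42.1° = 47.9°, cable right is 90° − 57° = 33°.
Weight W = 231 × 9.81 = 2266 N acts straight down.
Horizontal: T_left cos 47.9° = T_right cos 33°  →  T_left = 1.251 T_right.
Vertical: T_left sin 47.9° + T_right sin 33° = 2266.
Substituting the horizontal relation into the vertical equation gives 1.473 T_right = 2266, so T_right = 1539 N.

T_right ≈ 1540 N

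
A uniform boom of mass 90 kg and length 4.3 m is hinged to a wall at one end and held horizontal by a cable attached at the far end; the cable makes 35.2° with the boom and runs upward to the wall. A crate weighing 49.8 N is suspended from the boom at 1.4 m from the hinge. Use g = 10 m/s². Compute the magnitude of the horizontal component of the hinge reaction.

Take torques about the hinge: T sin 35.2° · 4.3 = 90×10×2.15 + 49.8×1.4 = 2004.7 N·m.
So T = 2004.7 / (0.5764 × 4.3) = 808.79 N.
ΣF_x = 0: H_x = T cos 35.2° = 660.9 N.

H_x ≈ 661 N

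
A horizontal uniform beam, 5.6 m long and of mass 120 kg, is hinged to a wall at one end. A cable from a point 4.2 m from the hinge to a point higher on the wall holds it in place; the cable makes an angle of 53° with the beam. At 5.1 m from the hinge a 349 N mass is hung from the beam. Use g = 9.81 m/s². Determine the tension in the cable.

T ≈ 1510 N

Take torques about the hinge: T sin 53° · 4.2 = 120×9.81×2.8 + 349×5.1 = 5076.1 N·m.
So T = 5076.1 / (0.7986 × 4.2) = 1513.3 N.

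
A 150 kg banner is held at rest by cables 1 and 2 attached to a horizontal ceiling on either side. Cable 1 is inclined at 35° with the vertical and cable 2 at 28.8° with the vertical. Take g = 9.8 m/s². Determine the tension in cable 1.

Angles from the horizontal: cable 1 is 90° − 35° = 55°, cable 2 is 90° − 28.8° = 61.2°.
Weight W = 150 × 9.8 = 1470 N acts straight down.
Horizontal: T_1 cos 55° = T_2 cos 61.2°  →  T_2 = 1.191 T_1.
Vertical: T_1 sin 55° + T_2 sin 61.2° = 1470.
Substituting the horizontal relation into the vertical equation gives 1.862 T_1 = 1470, so T_1 = 789.3 N.

T_1 ≈ 789 N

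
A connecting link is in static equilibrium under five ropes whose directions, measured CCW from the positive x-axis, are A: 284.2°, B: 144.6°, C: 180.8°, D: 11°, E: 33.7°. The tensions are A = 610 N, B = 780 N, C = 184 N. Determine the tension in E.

Resolve: ΣF_x = 610 cos 284.2° + 780 cos 144.6° + 184 cos 180.8° + T_D cos 11° + T_E cos 33.7° = 0.
        ΣF_y = 610 sin 284.2° + 780 sin 144.6° + 184 sin 180.8° + T_D sin 11° + T_E sin 33.7° = 0.
The known terms sum to (-670.1, -142.1) N, so 0.9816 T_D + 0.8320 T_E = 670.1 and 0.1908 T_D + 0.5548 T_E = 142.1.
Solving simultaneously: T_D = 657.2 N, T_E = 30.09 N.

T_E ≈ 30.1 N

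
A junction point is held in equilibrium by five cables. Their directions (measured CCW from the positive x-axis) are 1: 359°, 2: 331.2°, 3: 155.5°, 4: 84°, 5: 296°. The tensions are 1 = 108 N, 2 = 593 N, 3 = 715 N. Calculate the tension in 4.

T_4 ≈ 31.6 N

Resolve: ΣF_x = 108 cos 359° + 593 cos 331.2° + 715 cos 155.5° + T_4 cos 84° + T_5 cos 296° = 0.
        ΣF_y = 108 sin 359° + 593 sin 331.2° + 715 sin 155.5° + T_4 sin 84° + T_5 sin 296° = 0.
The known terms sum to (-22.99, 8.941) N, so 0.1045 T_4 + 0.4384 T_5 = 22.99 and 0.9945 T_4 − 0.8988 T_5 = -8.941.
Solving simultaneously: T_4 = 31.60 N, T_5 = 44.91 N.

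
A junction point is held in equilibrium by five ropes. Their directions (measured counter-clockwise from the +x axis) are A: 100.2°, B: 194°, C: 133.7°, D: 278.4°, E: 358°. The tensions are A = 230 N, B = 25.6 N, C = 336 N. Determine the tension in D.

T_D ≈ 460 N

Resolve: ΣF_x = 230 cos 100.2° + 25.6 cos 194° + 336 cos 133.7° + T_D cos 278.4° + T_E cos 358° = 0.
        ΣF_y = 230 sin 100.2° + 25.6 sin 194° + 336 sin 133.7° + T_D sin 278.4° + T_E sin 358° = 0.
The known terms sum to (-297.7, 463.1) N, so 0.1461 T_D + 0.9994 T_E = 297.7 and -0.9893 T_D − 0.0349 T_E = -463.1.
Solving simultaneously: T_D = 460 N, T_E = 230.7 N.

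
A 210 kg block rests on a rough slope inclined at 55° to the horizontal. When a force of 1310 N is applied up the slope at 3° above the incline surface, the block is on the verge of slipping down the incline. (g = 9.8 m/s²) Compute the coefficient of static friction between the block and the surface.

On the verge of sliding down the incline, friction is at its maximum μN and acts up the slope.
Perpendicular to incline: N = W cos 55° − P sin 3° = 1180 − 68.56 = 1112 N.
Along incline: P cos 3° + μN = W sin 55° → μ = (W sin 55° − P cos 3°) / N = 0.3396.

μ ≈ 0.340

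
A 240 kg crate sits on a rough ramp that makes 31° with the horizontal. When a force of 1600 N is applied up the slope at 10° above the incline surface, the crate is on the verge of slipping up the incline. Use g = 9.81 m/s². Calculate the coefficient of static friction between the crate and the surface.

μ ≈ 0.209

On the verge of sliding up the incline, friction is at its maximum μN and acts down the slope.
Perpendicular to incline: N = W cos 31° − P sin 10° = 2018 − 277.8 = 1740 N.
Along incline: P cos 10° − μN = W sin 31° → μ = −(W sin 31° − P cos 10°) / N = 0.2086.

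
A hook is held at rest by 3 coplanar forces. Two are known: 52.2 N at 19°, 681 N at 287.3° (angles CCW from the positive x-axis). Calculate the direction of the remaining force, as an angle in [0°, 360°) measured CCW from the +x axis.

θ ≈ 112°

Sum the known components: ΣF_x = 251.9 N, ΣF_y = -633.2 N.
For equilibrium the remaining force must supply (−ΣF_x, −ΣF_y) = (-251.9, 633.2) N.
Magnitude = √((-251.9)² + (633.2)²) = 681.5 N; direction = atan2(633.2, -251.9) = 111.7°.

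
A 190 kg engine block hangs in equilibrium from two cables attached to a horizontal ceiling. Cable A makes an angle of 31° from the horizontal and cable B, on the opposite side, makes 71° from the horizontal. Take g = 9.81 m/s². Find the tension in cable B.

Weight W = 190 × 9.81 = 1864 N acts straight down.
Horizontal: T_A cos 31° = T_B cos 71°  →  T_A = 0.3798 T_B.
Vertical: T_A sin 31° + T_B sin 71° = 1864.
Substituting the horizontal relation into the vertical equation gives 1.141 T_B = 1864, so T_B = 1633 N.

T_B ≈ 1630 N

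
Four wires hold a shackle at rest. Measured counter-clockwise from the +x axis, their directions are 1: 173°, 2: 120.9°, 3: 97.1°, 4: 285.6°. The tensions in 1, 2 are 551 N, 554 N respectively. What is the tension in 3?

T_3 ≈ 4430 N

Resolve: ΣF_x = 551 cos 173° + 554 cos 120.9° + T_3 cos 97.1° + T_4 cos 285.6° = 0.
        ΣF_y = 551 sin 173° + 554 sin 120.9° + T_3 sin 97.1° + T_4 sin 285.6° = 0.
The known terms sum to (-831.4, 542.5) N, so -0.1236 T_3 + 0.2689 T_4 = 831.4 and 0.9923 T_3 − 0.9632 T_4 = -542.5.
Solving simultaneously: T_3 = 4431 N, T_4 = 5128 N.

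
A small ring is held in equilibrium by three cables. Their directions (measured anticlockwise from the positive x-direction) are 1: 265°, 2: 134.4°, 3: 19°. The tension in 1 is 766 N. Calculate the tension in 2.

Resolve: ΣF_x = 766 cos 265° + T_2 cos 134.4° + T_3 cos 19° = 0.
        ΣF_y = 766 sin 265° + T_2 sin 134.4° + T_3 sin 19° = 0.
The known terms sum to (-66.76, -763.1) N, so -0.6997 T_2 + 0.9455 T_3 = 66.76 and 0.7145 T_2 + 0.3256 T_3 = 763.1.
Solving simultaneously: T_2 = 774.7 N, T_3 = 643.8 N.

T_2 ≈ 775 N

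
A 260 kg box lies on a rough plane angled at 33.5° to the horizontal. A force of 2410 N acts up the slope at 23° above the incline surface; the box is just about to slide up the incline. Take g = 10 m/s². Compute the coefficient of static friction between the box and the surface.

On the verge of sliding up the incline, friction is at its maximum μN and acts down the slope.
Perpendicular to incline: N = W cos 33.5° − P sin 23° = 2168 − 941.7 = 1226 N.
Along incline: P cos 23° − μN = W sin 33.5° → μ = −(W sin 33.5° − P cos 23°) / N = 0.6387.

μ ≈ 0.639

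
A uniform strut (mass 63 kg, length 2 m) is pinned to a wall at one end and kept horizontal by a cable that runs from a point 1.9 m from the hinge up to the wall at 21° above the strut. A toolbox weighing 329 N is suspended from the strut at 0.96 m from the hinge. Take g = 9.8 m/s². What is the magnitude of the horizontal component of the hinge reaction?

Take torques about the hinge: T sin 21° · 1.9 = 63×9.8×1 + 329×0.96 = 933.24 N·m.
So T = 933.24 / (0.3584 × 1.9) = 1370.6 N.
ΣF_x = 0: H_x = T cos 21° = 1279.6 N.

H_x ≈ 1280 N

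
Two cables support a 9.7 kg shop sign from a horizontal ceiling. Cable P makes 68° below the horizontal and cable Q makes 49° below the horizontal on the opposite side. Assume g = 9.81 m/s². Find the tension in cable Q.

T_Q ≈ 40 N

Weight W = 9.7 × 9.81 = 95.16 N acts straight down.
Horizontal: T_P cos 68° = T_Q cos 49°  →  T_P = 1.751 T_Q.
Vertical: T_P sin 68° + T_Q sin 49° = 95.16.
Substituting the horizontal relation into the vertical equation gives 2.379 T_Q = 95.16, so T_Q = 40.01 N.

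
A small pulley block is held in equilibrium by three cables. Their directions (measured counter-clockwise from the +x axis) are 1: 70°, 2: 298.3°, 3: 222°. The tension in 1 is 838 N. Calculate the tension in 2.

Resolve: ΣF_x = 838 cos 70° + T_2 cos 298.3° + T_3 cos 222° = 0.
        ΣF_y = 838 sin 70° + T_2 sin 298.3° + T_3 sin 222° = 0.
The known terms sum to (286.6, 787.5) N, so 0.4741 T_2 − 0.7431 T_3 = -286.6 and -0.8805 T_2 − 0.6691 T_3 = -787.5.
Solving simultaneously: T_2 = 404.9 N, T_3 = 644 N.

T_2 ≈ 405 N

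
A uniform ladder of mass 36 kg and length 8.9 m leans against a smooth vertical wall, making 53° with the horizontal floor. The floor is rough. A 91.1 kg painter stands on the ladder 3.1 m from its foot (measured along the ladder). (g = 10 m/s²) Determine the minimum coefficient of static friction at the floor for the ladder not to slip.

μ_min ≈ 0.295

ΣF_y = 0: N_floor = 36×10 + 91.1×10 = 1271 N.
Torques about the foot: N_wall · 8.9 sin 53° = 36×10×4.45 cos 53° + 91.1×10×3.1 cos 53° → N_wall = 374.75 N.
ΣF_x = 0: f_floor = N_wall = 374.75 N.
μ_min = f_floor / N_floor = 374.75 / 1271 = 0.2948.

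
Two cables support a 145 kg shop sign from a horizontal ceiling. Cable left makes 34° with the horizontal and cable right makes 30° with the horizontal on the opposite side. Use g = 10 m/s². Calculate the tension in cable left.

Weight W = 145 × 10 = 1450 N acts straight down.
Horizontal: T_left cos 34° = T_right cos 30°  →  T_right = 0.9573 T_left.
Vertical: T_left sin 34° + T_right sin 30° = 1450.
Substituting the horizontal relation into the vertical equation gives 1.038 T_left = 1450, so T_left = 1397 N.

T_left ≈ 1400 N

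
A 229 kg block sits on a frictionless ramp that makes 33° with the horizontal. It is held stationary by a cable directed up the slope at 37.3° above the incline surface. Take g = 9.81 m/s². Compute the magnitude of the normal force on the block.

N ≈ 952 N

Take axes along and perpendicular to the incline. Weight components: W sin 33° = 1224 N down-slope, W cos 33° = 1884 N into the surface.
Along incline: T cos 37.3° = W sin 33° → T = 1538 N.
Perpendicular: N = W cos 33° − T sin 37.3° = 952 N.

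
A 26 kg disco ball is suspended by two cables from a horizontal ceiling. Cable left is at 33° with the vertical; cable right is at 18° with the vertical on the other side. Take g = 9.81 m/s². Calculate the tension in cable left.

Angles from the horizontal: cable left is 90° − 33° = 57°, cable right is 90° − 18° = 72°.
Weight W = 26 × 9.81 = 255.1 N acts straight down.
Horizontal: T_left cos 57° = T_right cos 72°  →  T_right = 1.762 T_left.
Vertical: T_left sin 57° + T_right sin 72° = 255.1.
Substituting the horizontal relation into the vertical equation gives 2.515 T_left = 255.1, so T_left = 101.4 N.

T_left ≈ 101 N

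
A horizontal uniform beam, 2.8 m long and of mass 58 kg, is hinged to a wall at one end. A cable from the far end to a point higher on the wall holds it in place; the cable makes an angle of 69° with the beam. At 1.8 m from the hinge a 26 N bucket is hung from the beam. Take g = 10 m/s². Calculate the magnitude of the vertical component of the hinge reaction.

|H_y| ≈ 299 N

Take torques about the hinge: T sin 69° · 2.8 = 58×10×1.4 + 26×1.8 = 858.8 N·m.
So T = 858.8 / (0.9336 × 2.8) = 328.54 N.
ΣF_y = 0: H_y = (58×10 + 26) − T sin 69° = 606 − 306.71 = 299.29 N.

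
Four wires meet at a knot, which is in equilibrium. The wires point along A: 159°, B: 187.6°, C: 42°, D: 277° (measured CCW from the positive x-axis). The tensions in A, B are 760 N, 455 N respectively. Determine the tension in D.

Resolve: ΣF_x = 760 cos 159° + 455 cos 187.6° + T_C cos 42° + T_D cos 277° = 0.
        ΣF_y = 760 sin 159° + 455 sin 187.6° + T_C sin 42° + T_D sin 277° = 0.
The known terms sum to (-1161, 212.2) N, so 0.7431 T_C + 0.1219 T_D = 1161 and 0.6691 T_C − 0.9925 T_D = -212.2.
Solving simultaneously: T_C = 1375 N, T_D = 1140 N.

T_D ≈ 1140 N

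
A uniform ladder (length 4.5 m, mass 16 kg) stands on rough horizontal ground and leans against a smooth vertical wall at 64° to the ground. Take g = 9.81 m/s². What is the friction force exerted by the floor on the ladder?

Torques about the foot: N_wall · 4.5 sin 64° = 16×9.81×2.25 cos 64° → N_wall = 38.277 N.
ΣF_x = 0: f_floor = N_wall = 38.277 N.

f ≈ 38.3 N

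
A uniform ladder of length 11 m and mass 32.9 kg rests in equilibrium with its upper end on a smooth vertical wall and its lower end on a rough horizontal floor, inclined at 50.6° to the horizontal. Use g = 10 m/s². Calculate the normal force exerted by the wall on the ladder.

Torques about the foot: N_wall · 11 sin 50.6° = 32.9×10×5.5 cos 50.6° → N_wall = 135.12 N.

N_wall ≈ 135 N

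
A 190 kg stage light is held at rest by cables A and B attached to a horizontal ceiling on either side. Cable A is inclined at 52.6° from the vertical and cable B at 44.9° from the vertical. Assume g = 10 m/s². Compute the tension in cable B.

Angles from the horizontal: cable A is 90° − 52.6° = 37.4°, cable B is 90° − 44.9° = 45.1°.
Weight W = 190 × 10 = 1900 N acts straight down.
Horizontal: T_A cos 37.4° = T_B cos 45.1°  →  T_A = 0.8885 T_B.
Vertical: T_A sin 37.4° + T_B sin 45.1° = 1900.
Substituting the horizontal relation into the vertical equation gives 1.248 T_B = 1900, so T_B = 1522 N.

T_B ≈ 1520 N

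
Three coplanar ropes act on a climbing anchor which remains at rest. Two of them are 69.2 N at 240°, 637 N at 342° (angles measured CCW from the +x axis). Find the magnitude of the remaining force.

Sum the known components: ΣF_x = 571.2 N, ΣF_y = -256.8 N.
For equilibrium the remaining force must supply (−ΣF_x, −ΣF_y) = (-571.2, 256.8) N.
Magnitude = √((-571.2)² + (256.8)²) = 626.3 N; direction = atan2(256.8, -571.2) = 155.8°.

F ≈ 626 N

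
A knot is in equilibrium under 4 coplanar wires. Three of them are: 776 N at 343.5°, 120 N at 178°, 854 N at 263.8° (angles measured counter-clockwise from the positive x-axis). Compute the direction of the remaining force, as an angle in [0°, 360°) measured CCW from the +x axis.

Sum the known components: ΣF_x = 531.9 N, ΣF_y = -1065 N.
For equilibrium the remaining force must supply (−ΣF_x, −ΣF_y) = (-531.9, 1065) N.
Magnitude = √((-531.9)² + (1065)²) = 1191 N; direction = atan2(1065, -531.9) = 116.5°.

θ ≈ 117°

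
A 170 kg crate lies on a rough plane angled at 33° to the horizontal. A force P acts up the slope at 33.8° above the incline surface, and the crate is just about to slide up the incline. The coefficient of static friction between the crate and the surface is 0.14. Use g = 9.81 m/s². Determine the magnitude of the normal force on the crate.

N ≈ 723 N

On the verge of sliding up the incline, friction equals μN and acts down the slope.
Perpendicular: N + P sin 33.8° = W cos 33° = 1399 N.
Along incline: P cos 33.8° = W sin 33° + μN  with W sin 33° = 908.3 N.
Solving the pair for P and N: P = 1215 N, N = 722.9 N (and f = μN = 101.2 N).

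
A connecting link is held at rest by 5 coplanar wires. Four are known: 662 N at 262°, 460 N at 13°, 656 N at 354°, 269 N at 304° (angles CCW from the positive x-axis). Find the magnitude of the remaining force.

Sum the known components: ΣF_x = 1159 N, ΣF_y = -843.7 N.
For equilibrium the remaining force must supply (−ΣF_x, −ΣF_y) = (-1159, 843.7) N.
Magnitude = √((-1159)² + (843.7)²) = 1433 N; direction = atan2(843.7, -1159) = 143.9°.

F ≈ 1430 N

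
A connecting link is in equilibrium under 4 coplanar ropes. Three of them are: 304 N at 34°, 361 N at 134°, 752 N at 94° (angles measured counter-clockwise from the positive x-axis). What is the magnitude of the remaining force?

Sum the known components: ΣF_x = -51.2 N, ΣF_y = 1180 N.
For equilibrium the remaining force must supply (−ΣF_x, −ΣF_y) = (51.2, -1180) N.
Magnitude = √((51.2)² + (-1180)²) = 1181 N; direction = atan2(-1180, 51.2) = 272.5°.

F ≈ 1180 N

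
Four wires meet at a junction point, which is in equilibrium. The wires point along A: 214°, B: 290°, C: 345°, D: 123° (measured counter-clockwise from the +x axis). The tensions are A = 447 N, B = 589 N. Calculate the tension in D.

Resolve: ΣF_x = 447 cos 214° + 589 cos 290° + T_C cos 345° + T_D cos 123° = 0.
        ΣF_y = 447 sin 214° + 589 sin 290° + T_C sin 345° + T_D sin 123° = 0.
The known terms sum to (-169.1, -803.4) N, so 0.9659 T_C − 0.5446 T_D = 169.1 and -0.2588 T_C + 0.8387 T_D = 803.4.
Solving simultaneously: T_C = 865.9 N, T_D = 1225 N.

T_D ≈ 1230 N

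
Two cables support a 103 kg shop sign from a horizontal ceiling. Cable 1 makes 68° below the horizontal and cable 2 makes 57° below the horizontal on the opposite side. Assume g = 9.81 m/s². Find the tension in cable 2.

Weight W = 103 × 9.81 = 1010 N acts straight down.
Horizontal: T_1 cos 68° = T_2 cos 57°  →  T_1 = 1.454 T_2.
Vertical: T_1 sin 68° + T_2 sin 57° = 1010.
Substituting the horizontal relation into the vertical equation gives 2.187 T_2 = 1010, so T_2 = 462.1 N.

T_2 ≈ 462 N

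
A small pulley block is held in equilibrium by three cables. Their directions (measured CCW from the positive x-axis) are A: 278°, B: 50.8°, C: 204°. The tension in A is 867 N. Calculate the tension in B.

T_B ≈ 1850 N

Resolve: ΣF_x = 867 cos 278° + T_B cos 50.8° + T_C cos 204° = 0.
        ΣF_y = 867 sin 278° + T_B sin 50.8° + T_C sin 204° = 0.
The known terms sum to (120.7, -858.6) N, so 0.6320 T_B − 0.9135 T_C = -120.7 and 0.7749 T_B − 0.4067 T_C = 858.6.
Solving simultaneously: T_B = 1848 N, T_C = 1411 N.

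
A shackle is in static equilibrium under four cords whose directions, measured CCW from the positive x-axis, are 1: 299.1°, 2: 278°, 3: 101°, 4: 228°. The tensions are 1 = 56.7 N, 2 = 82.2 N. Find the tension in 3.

Resolve: ΣF_x = 56.7 cos 299.1° + 82.2 cos 278° + T_3 cos 101° + T_4 cos 228° = 0.
        ΣF_y = 56.7 sin 299.1° + 82.2 sin 278° + T_3 sin 101° + T_4 sin 228° = 0.
The known terms sum to (39.02, -130.9) N, so -0.1908 T_3 − 0.6691 T_4 = -39.02 and 0.9816 T_3 − 0.7431 T_4 = 130.9.
Solving simultaneously: T_3 = 146 N, T_4 = 16.67 N.

T_3 ≈ 146 N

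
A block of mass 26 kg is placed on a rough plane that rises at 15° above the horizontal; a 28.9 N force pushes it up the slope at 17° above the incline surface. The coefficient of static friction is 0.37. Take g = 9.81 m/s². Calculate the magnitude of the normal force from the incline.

Axes along / perpendicular to the incline. W sin 15° = 66.01 N down-slope; W cos 15° = 246.4 N into the surface.
Perpendicular: N = W cos 15° − P sin 17° = 246.4 − 8.45 = 237.9 N.
Along incline: P cos 17° + f = W sin 15° (friction acts up-slope) → f = 66.01 − 27.64 = 38.38 N.
|f| = 38.38 N ≤ μN = 88.03 N, so the block is indeed static.

N ≈ 238 N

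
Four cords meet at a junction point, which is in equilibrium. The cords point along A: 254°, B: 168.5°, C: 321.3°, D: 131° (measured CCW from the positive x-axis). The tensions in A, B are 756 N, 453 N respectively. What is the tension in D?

T_D ≈ 5060 N

Resolve: ΣF_x = 756 cos 254° + 453 cos 168.5° + T_C cos 321.3° + T_D cos 131° = 0.
        ΣF_y = 756 sin 254° + 453 sin 168.5° + T_C sin 321.3° + T_D sin 131° = 0.
The known terms sum to (-652.3, -636.4) N, so 0.7804 T_C − 0.6561 T_D = 652.3 and -0.6252 T_C + 0.7547 T_D = 636.4.
Solving simultaneously: T_C = 5088 N, T_D = 5059 N.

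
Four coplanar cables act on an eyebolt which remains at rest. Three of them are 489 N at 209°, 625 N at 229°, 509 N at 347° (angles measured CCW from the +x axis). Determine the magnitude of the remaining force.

F ≈ 891 N

Sum the known components: ΣF_x = -341.8 N, ΣF_y = -823.3 N.
For equilibrium the remaining force must supply (−ΣF_x, −ΣF_y) = (341.8, 823.3) N.
Magnitude = √((341.8)² + (823.3)²) = 891.4 N; direction = atan2(823.3, 341.8) = 67.5°.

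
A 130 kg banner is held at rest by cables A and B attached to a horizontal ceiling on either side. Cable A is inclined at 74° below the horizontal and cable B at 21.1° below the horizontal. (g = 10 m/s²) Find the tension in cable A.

T_A ≈ 1220 N

Weight W = 130 × 10 = 1300 N acts straight down.
Horizontal: T_A cos 74° = T_B cos 21.1°  →  T_B = 0.2954 T_A.
Vertical: T_A sin 74° + T_B sin 21.1° = 1300.
Substituting the horizontal relation into the vertical equation gives 1.068 T_A = 1300, so T_A = 1218 N.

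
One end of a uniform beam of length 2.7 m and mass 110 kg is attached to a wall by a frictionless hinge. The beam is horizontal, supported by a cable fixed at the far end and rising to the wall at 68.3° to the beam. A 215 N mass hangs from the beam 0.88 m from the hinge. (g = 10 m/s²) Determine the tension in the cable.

T ≈ 667 N

Take torques about the hinge: T sin 68.3° · 2.7 = 110×10×1.35 + 215×0.88 = 1674.2 N·m.
So T = 1674.2 / (0.9291 × 2.7) = 667.37 N.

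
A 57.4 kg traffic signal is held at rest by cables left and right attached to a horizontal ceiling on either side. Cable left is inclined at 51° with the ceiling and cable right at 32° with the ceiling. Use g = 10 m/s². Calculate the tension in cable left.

Weight W = 57.4 × 10 = 574 N acts straight down.
Horizontal: T_left cos 51° = T_right cos 32°  →  T_right = 0.7421 T_left.
Vertical: T_left sin 51° + T_right sin 32° = 574.
Substituting the horizontal relation into the vertical equation gives 1.17 T_left = 574, so T_left = 490.4 N.

T_left ≈ 490 N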